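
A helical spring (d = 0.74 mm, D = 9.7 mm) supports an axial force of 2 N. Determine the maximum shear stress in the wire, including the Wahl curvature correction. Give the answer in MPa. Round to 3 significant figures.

135 MPa

Spring index C = D/d = 9.7/0.74 = 13.1081
K_W = (4C−1)/(4C−4) + 0.615/C = 51.432/48.432 + 0.0469 = 1.1089
τ₀ = 8FD/(πd³) = 8·2·9.7/(π·0.74³) = 155.2/1.273 = 121.91 MPa
τ_max = K·τ₀ = 1.1089 × 121.91 = 135.18 MPa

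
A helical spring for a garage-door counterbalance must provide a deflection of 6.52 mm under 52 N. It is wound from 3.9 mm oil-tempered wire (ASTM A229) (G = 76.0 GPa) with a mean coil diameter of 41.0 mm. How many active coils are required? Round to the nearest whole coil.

Required rate k = F/δ = 52/6.52 = 7.9755 N/mm
N_a = Gd⁴/(8D³k) = (76.0×10³ × 3.9⁴)/(8 × 41.0³ × 7.9755)
    = 1.75822e+07 / 4.39741e+06 = 3.998 → 4 coils

4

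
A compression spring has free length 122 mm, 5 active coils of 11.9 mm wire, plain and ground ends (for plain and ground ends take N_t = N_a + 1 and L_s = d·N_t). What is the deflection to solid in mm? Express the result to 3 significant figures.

N_t = 6; L_s = 11.9·6 = 71.4 mm
δ_solid = L₀ − L_s = 122 − 71.4 = 50.6 mm

50.6 mm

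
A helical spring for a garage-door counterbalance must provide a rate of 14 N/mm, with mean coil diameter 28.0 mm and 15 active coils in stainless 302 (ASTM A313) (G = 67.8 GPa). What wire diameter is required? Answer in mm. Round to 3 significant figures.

d = (8D³N_a·k / G)^(1/4) = (8·28.0³·15·14 / (67.8×10³))^0.25
  = (543.94)^0.25 = 4.8293 mm

4.83 mm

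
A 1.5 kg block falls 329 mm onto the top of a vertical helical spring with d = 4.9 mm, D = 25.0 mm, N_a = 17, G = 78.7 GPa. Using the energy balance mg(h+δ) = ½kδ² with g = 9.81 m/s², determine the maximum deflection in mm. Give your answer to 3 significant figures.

k = Gd⁴/(8D³N_a) = (78.7×10³)(4.9⁴)/(8·25.0³·17) = 21.35 N/mm
W = mg = 1.5 × 9.81 = 14.715 N
½kδ² − Wδ − Wh = 0 → δ = (W + √(W² + 2kWh))/k
δ = (14.715 + √(216.53 + 206722))/21.35 = (14.715 + 454.9)/21.35 = 21.996 mm

22.0 mm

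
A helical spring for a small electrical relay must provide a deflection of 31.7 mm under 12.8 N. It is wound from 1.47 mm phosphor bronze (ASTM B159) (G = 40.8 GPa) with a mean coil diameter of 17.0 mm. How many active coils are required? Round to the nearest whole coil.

Required rate k = F/δ = 12.8/31.7 = 0.40379 N/mm
N_a = Gd⁴/(8D³k) = (40.8×10³ × 1.47⁴)/(8 × 17.0³ × 0.40379)
    = 190515 / 15870.4 = 12 → 12 coils

12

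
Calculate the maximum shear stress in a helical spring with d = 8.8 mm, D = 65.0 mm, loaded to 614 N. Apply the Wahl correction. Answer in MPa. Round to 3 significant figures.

179 MPa

Spring index C = D/d = 65.0/8.8 = 7.3864
K_W = (4C−1)/(4C−4) + 0.615/C = 28.545/25.545 + 0.0833 = 1.2007
τ₀ = 8FD/(πd³) = 8·614·65.0/(π·8.8³) = 319280/2140.9 = 149.13 MPa
τ_max = K·τ₀ = 1.2007 × 149.13 = 179.06 MPa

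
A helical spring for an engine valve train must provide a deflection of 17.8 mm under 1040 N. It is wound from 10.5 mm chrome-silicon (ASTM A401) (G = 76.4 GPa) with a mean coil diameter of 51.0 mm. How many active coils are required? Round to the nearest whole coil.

15

Required rate k = F/δ = 1040/17.8 = 58.427 N/mm
N_a = Gd⁴/(8D³k) = (76.4×10³ × 10.5⁴)/(8 × 51.0³ × 58.427)
    = 9.28647e+08 / 6.20032e+07 = 14.98 → 15 coils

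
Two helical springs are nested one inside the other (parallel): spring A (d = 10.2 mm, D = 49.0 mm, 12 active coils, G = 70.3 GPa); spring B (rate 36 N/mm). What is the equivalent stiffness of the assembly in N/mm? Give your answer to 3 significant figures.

103 N/mm

k_A = Gd⁴/(8D³N_a) = (70.3×10³)(10.2⁴)/(8·49.0³·12) = 67.375 N/mm
Parallel: k_eq = 67.375 + 36 = 103.37 N/mm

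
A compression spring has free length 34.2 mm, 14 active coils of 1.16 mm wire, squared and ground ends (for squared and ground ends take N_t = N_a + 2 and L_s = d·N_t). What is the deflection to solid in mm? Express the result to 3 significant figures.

N_t = 16; L_s = 1.16·16 = 18.56 mm
δ_solid = L₀ − L_s = 34.2 − 18.56 = 15.64 mm

15.6 mm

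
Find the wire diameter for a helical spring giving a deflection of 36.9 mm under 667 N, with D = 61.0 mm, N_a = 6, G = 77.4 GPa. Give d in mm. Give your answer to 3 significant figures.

Required rate k = F/δ = 667/36.9 = 18.076 N/mm
d = (8D³N_a·k / G)^(1/4) = (8·61.0³·6·18.076 / (77.4×10³))^0.25
  = (2544.4)^0.25 = 7.1023 mm

7.10 mm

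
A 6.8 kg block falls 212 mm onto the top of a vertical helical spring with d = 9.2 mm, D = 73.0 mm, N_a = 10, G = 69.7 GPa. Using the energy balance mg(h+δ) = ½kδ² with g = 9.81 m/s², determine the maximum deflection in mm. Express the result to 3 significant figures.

k = Gd⁴/(8D³N_a) = (69.7×10³)(9.2⁴)/(8·73.0³·10) = 16.044 N/mm
W = mg = 6.8 × 9.81 = 66.708 N
½kδ² − Wδ − Wh = 0 → δ = (W + √(W² + 2kWh))/k
δ = (66.708 + √(4450 + 453805))/16.044 = (66.708 + 676.95)/16.044 = 46.349 mm

46.3 mm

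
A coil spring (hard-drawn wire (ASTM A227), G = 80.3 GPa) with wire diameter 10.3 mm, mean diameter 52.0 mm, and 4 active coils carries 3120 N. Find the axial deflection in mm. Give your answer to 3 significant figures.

k = Gd⁴/(8D³N_a) = (80.3×10³)(10.3⁴)/(8·52.0³·4) = 200.87 N/mm
δ = F/k = 3120 / 200.87 = 15.533 mm

15.5 mm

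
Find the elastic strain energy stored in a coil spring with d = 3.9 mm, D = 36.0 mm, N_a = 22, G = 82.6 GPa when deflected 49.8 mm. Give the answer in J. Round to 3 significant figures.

2.89 J

k = Gd⁴/(8D³N_a) = (82.6×10³)(3.9⁴)/(8·36.0³·22) = 2.3271 N/mm
U = ½kδ² = 0.5 × 2.3271 × 49.8² = 2885.7 N·mm = 2.8857 J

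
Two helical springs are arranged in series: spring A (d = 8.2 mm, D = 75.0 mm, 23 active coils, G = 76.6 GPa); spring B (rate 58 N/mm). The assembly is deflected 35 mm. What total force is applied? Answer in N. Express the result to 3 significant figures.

145 N

k_A = Gd⁴/(8D³N_a) = (76.6×10³)(8.2⁴)/(8·75.0³·23) = 4.4615 N/mm
Series: 1/k_eq = 1/4.4615 + 1/58 = 0.24138; k_eq = 4.1428 N/mm
F = k_eq·δ = 4.1428·35 = 145 N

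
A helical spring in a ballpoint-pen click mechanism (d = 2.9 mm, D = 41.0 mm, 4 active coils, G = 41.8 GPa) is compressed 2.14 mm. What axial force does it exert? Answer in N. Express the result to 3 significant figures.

k = Gd⁴/(8D³N_a) = (41.8×10³)(2.9⁴)/(8·41.0³·4) = 1.3405 N/mm
F = k·δ = 1.3405 × 2.14 = 2.8687 N

2.87 N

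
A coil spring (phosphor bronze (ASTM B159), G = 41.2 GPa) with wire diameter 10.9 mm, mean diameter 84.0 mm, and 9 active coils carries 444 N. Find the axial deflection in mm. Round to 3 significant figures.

k = Gd⁴/(8D³N_a) = (41.2×10³)(10.9⁴)/(8·84.0³·9) = 13.628 N/mm
δ = F/k = 444 / 13.628 = 32.58 mm

32.6 mm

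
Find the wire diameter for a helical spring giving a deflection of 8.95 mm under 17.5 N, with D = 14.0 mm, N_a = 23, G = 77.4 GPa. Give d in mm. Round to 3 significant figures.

Required rate k = F/δ = 17.5/8.95 = 1.9553 N/mm
d = (8D³N_a·k / G)^(1/4) = (8·14.0³·23·1.9553 / (77.4×10³))^0.25
  = (12.755)^0.25 = 1.8898 mm

1.89 mm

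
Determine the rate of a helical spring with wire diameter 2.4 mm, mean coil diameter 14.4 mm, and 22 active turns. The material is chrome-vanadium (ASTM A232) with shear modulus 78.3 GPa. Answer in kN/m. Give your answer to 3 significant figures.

k = Gd⁴/(8D³N_a) = (78.3×10³ × 2.4⁴) / (8 × 14.4³ × 22)
  = 2.59781e+06 / 525533 = 4.9432 N/mm

4.94 kN/m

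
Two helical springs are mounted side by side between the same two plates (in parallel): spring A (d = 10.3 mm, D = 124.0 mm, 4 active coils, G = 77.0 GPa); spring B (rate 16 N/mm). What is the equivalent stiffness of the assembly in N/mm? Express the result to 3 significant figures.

30.2 N/mm

k_A = Gd⁴/(8D³N_a) = (77.0×10³)(10.3⁴)/(8·124.0³·4) = 14.204 N/mm
Parallel: k_eq = 14.204 + 16 = 30.204 N/mm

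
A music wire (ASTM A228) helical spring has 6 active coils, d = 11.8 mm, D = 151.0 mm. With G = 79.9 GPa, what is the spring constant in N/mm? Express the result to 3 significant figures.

9.37 N/mm

k = Gd⁴/(8D³N_a) = (79.9×10³ × 11.8⁴) / (8 × 151.0³ × 6)
  = 1.54908e+09 / 1.65262e+08 = 9.3735 N/mm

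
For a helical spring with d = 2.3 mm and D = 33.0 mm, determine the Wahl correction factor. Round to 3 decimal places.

C = D/d = 33.0/2.3 = 14.3478
K_W = (4C−1)/(4C−4) + 0.615/C = 56.391/53.391 + 0.0429 = 1.0991

1.099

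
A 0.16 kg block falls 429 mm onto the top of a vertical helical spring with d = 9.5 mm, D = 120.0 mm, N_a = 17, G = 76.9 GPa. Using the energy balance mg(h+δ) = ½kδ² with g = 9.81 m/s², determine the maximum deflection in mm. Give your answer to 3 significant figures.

23.1 mm

k = Gd⁴/(8D³N_a) = (76.9×10³)(9.5⁴)/(8·120.0³·17) = 2.6653 N/mm
W = mg = 0.16 × 9.81 = 1.5696 N
½kδ² − Wδ − Wh = 0 → δ = (W + √(W² + 2kWh))/k
δ = (1.5696 + √(2.4636 + 3589.34))/2.6653 = (1.5696 + 59.932)/2.6653 = 23.075 mm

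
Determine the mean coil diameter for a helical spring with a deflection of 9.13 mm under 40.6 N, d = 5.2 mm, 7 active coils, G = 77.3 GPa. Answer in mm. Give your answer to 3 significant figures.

61.0 mm

Required rate k = F/δ = 40.6/9.13 = 4.4469 N/mm
D = (Gd⁴/(8N_a·k))^(1/3) = (77.3×10³·5.2⁴/(8·7·4.4469))^(1/3)
  = (226960)^(1/3) = 60.9981 mm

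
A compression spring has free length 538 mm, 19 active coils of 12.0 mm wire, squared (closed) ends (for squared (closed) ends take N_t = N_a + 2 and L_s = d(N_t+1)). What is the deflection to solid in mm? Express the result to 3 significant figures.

N_t = 21; L_s = 12.0·22 = 264 mm
δ_solid = L₀ − L_s = 538 − 264 = 274 mm

274 mm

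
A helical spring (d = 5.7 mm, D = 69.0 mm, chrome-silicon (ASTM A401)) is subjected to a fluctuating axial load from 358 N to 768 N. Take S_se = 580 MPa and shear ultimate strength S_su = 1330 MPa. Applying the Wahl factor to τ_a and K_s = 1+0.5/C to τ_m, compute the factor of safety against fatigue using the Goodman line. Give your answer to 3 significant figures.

C = D/d = 69.0/5.7 = 12.1053; K_W = (4C−1)/(4C−4)+0.615/C = 1.1183; K_s = 1+0.5/C = 1.0413
F_a = (F_max−F_min)/2 = 205 N; F_m = (F_max+F_min)/2 = 563 N
τ_a = K_W·8F_aD/(πd³) = 1.1183 × 194.5 = 217.52 MPa
τ_m = K_s·8F_mD/(πd³) = 1.0413 × 534.16 = 556.23 MPa
Goodman: 1/n_f = τ_a/S_se + τ_m/S_su = 217.52/580 + 556.23/1330 = 0.37503 + 0.41821 = 0.79324
n_f = 1/0.79324 = 1.261

1.26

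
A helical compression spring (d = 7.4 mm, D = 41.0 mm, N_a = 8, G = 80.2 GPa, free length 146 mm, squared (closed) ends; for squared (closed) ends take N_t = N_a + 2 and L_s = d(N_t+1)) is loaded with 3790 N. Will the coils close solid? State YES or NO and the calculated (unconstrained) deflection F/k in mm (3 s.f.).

YES, δ = 69.5 mm

k = Gd⁴/(8D³N_a) = (80.2×10³)(7.4⁴)/(8·41.0³·8) = 54.522 N/mm
N_t = 10; L_s = 7.4·11 = 81.4 mm; δ_solid = L₀ − L_s = 146 − 81.4 = 64.6 mm
δ = F/k = 3790/54.522 = 69.514 mm
δ ≥ δ_solid → spring goes solid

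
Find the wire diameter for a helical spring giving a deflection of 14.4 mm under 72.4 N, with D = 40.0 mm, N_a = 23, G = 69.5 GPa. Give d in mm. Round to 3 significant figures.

Required rate k = F/δ = 72.4/14.4 = 5.0278 N/mm
d = (8D³N_a·k / G)^(1/4) = (8·40.0³·23·5.0278 / (69.5×10³))^0.25
  = (851.9)^0.25 = 5.4025 mm

5.40 mm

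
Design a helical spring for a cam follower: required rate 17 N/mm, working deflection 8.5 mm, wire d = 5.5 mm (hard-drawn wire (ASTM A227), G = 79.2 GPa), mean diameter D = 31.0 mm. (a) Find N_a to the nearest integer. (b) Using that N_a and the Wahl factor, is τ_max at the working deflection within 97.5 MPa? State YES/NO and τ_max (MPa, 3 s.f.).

(a) 18 coils; (b) YES, τ_max = 86.6 MPa

N_a = Gd⁴/(8D³k) = (79.2×10³)(5.5⁴)/(8·31.0³·17) = 17.89 → N_a = 18
Actual rate k = Gd⁴/(8D³·18) = 16.894 N/mm
Working load F = kδ = 16.894·8.5 = 143.6 N
C = 31.0/5.5 = 5.6364; K_W = (4C−1)/(4C−4)+0.615/C = 1.2709
τ_max = K_W·8FD/(πd³) = 1.2709·68.134 = 86.589 MPa
τ_max ≤ 97.5 MPa → acceptable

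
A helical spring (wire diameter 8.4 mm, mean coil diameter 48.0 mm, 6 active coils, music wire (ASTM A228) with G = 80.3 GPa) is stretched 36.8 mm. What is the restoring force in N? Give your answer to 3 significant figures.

2770 N

k = Gd⁴/(8D³N_a) = (80.3×10³)(8.4⁴)/(8·48.0³·6) = 75.313 N/mm
F = k·δ = 75.313 × 36.8 = 2771.5 N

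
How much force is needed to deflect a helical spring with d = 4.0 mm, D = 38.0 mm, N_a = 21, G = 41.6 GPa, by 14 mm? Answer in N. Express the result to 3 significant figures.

16.2 N

k = Gd⁴/(8D³N_a) = (41.6×10³)(4.0⁴)/(8·38.0³·21) = 1.1552 N/mm
F = k·δ = 1.1552 × 14 = 16.173 N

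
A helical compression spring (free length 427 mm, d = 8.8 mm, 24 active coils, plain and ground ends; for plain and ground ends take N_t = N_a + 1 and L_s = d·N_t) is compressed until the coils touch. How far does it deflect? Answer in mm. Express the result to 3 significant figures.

207 mm

N_t = 25; L_s = 8.8·25 = 220 mm
δ_solid = L₀ − L_s = 427 − 220 = 207 mm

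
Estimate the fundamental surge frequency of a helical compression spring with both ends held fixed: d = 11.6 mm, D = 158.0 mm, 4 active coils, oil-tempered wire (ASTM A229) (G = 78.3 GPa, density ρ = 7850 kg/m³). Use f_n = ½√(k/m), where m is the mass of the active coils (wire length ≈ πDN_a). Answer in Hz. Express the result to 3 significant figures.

k = Gd⁴/(8D³N_a) = (78.3×10³)(11.6⁴)/(8·158.0³·4) = 11.232 N/mm = 11232 N/m
Wire length L = πDN_a = π·158.0·4 = 1985.5 mm
m = ρ·(πd²/4)·L = 7850 × 105.68×10⁻⁶ m² × 1.9855 m = 1.6472 kg
f_n = ½√(k/m) = 0.5·√(11232/1.6472) = 0.5·√(6819.1) = 41.289 Hz

41.3 Hz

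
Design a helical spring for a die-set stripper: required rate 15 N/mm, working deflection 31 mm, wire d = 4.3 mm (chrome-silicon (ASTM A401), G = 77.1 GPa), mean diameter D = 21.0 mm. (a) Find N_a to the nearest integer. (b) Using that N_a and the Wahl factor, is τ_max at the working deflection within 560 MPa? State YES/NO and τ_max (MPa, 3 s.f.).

(a) 24 coils; (b) YES, τ_max = 408 MPa

N_a = Gd⁴/(8D³k) = (77.1×10³)(4.3⁴)/(8·21.0³·15) = 23.72 → N_a = 24
Actual rate k = Gd⁴/(8D³·24) = 14.824 N/mm
Working load F = kδ = 14.824·31 = 459.55 N
C = 21.0/4.3 = 4.8837; K_W = (4C−1)/(4C−4)+0.615/C = 1.3190
τ_max = K_W·8FD/(πd³) = 1.3190·309.09 = 407.7 MPa
τ_max ≤ 560 MPa → acceptable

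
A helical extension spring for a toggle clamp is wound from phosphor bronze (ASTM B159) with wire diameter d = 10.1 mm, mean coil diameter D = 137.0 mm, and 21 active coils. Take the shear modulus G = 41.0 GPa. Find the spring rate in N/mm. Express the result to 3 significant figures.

0.988 N/mm

k = Gd⁴/(8D³N_a) = (41.0×10³ × 10.1⁴) / (8 × 137.0³ × 21)
  = 4.26648e+08 / 4.31987e+08 = 0.98764 N/mm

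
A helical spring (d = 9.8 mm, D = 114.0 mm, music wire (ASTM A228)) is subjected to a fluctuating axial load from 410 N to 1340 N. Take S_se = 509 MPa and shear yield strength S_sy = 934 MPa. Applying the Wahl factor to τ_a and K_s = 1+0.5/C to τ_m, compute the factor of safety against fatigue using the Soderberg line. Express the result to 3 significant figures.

C = D/d = 114.0/9.8 = 11.6327; K_W = (4C−1)/(4C−4)+0.615/C = 1.1234; K_s = 1+0.5/C = 1.0430
F_a = (F_max−F_min)/2 = 465 N; F_m = (F_max+F_min)/2 = 875 N
τ_a = K_W·8F_aD/(πd³) = 1.1234 × 143.42 = 161.12 MPa
τ_m = K_s·8F_mD/(πd³) = 1.0430 × 269.88 = 281.48 MPa
Soderberg: 1/n_f = τ_a/S_se + τ_m/S_sy = 161.12/509 + 281.48/934 = 0.31655 + 0.30137 = 0.61792
n_f = 1/0.61792 = 1.618

1.62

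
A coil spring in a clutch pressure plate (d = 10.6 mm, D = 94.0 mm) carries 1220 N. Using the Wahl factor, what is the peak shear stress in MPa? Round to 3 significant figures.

286 MPa

Spring index C = D/d = 94.0/10.6 = 8.8679
K_W = (4C−1)/(4C−4) + 0.615/C = 34.472/31.472 + 0.0694 = 1.1647
τ₀ = 8FD/(πd³) = 8·1220·94.0/(π·10.6³) = 917440/3741.7 = 245.19 MPa
τ_max = K·τ₀ = 1.1647 × 245.19 = 285.57 MPa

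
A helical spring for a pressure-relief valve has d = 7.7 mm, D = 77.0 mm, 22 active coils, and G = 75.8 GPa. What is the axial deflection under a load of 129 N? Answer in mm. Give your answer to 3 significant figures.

k = Gd⁴/(8D³N_a) = (75.8×10³)(7.7⁴)/(8·77.0³·22) = 3.3163 N/mm
δ = F/k = 129 / 3.3163 = 38.899 mm

38.9 mm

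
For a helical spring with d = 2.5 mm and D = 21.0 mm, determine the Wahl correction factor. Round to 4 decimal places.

1.1746

C = D/d = 21.0/2.5 = 8.4000
K_W = (4C−1)/(4C−4) + 0.615/C = 32.600/29.600 + 0.0732 = 1.1746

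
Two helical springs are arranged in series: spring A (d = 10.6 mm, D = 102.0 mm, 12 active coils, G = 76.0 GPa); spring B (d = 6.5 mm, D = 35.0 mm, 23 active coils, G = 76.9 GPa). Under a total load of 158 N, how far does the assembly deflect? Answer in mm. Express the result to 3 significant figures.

25.9 mm

k_A = Gd⁴/(8D³N_a) = (76.0×10³)(10.6⁴)/(8·102.0³·12) = 9.4181 N/mm
k_B = Gd⁴/(8D³N_a) = (76.9×10³)(6.5⁴)/(8·35.0³·23) = 17.4 N/mm
Series: 1/k_eq = 1/9.4181 + 1/17.4 = 0.16365; k_eq = 6.1107 N/mm
δ = F/k_eq = 158/6.1107 = 25.856 mm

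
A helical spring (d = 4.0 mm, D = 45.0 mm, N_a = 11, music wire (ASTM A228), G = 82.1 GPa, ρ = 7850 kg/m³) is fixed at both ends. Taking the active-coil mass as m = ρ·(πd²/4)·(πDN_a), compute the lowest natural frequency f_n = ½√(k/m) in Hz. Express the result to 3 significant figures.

k = Gd⁴/(8D³N_a) = (82.1×10³)(4.0⁴)/(8·45.0³·11) = 2.621 N/mm = 2621 N/m
Wire length L = πDN_a = π·45.0·11 = 1555.1 mm
m = ρ·(πd²/4)·L = 7850 × 12.566×10⁻⁶ m² × 1.5551 m = 0.1534 kg
f_n = ½√(k/m) = 0.5·√(2621/0.1534) = 0.5·√(17086) = 65.356 Hz

65.4 Hz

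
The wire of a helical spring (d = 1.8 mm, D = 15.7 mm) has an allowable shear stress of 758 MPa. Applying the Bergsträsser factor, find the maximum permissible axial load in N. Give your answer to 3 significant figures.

95.6 N

C = D/d = 15.7/1.8 = 8.7222
K_B = (4C+2)/(4C−3) = 36.889/31.889 = 1.1568
τ_max = K·8FD/(πd³) → F_max = τ_allow·πd³/(8DK)
F_max = 758·π·1.8³/(8·15.7·1.1568) = 13888/145.29 = 95.585 N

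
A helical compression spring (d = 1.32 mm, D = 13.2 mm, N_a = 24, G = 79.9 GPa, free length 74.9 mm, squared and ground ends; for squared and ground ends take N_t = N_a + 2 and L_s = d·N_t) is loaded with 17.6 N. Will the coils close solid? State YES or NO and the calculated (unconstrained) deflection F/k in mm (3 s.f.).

k = Gd⁴/(8D³N_a) = (79.9×10³)(1.32⁴)/(8·13.2³·24) = 0.54931 N/mm
N_t = 26; L_s = 1.32·26 = 34.32 mm; δ_solid = L₀ − L_s = 74.9 − 34.32 = 40.58 mm
δ = F/k = 17.6/0.54931 = 32.04 mm
δ < δ_solid → spring does not go solid

NO, δ = 32.0 mm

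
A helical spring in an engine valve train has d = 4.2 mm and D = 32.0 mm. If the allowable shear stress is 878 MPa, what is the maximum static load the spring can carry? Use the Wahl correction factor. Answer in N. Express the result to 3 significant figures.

669 N

C = D/d = 32.0/4.2 = 7.6190
K_W = (4C−1)/(4C−4) + 0.615/C = 29.476/26.476 + 0.0807 = 1.1940
τ_max = K·8FD/(πd³) → F_max = τ_allow·πd³/(8DK)
F_max = 878·π·4.2³/(8·32.0·1.1940) = 2.0436e+05/305.67 = 668.56 N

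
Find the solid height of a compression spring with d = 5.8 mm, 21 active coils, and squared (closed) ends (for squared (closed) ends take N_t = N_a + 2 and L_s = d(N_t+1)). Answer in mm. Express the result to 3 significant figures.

squared (closed) ends: N_t = N_a + 2 = 21 + 2 = 23
L_s = d·(N_t+1) = 5.8 × 24 = 139.2 mm

139 mm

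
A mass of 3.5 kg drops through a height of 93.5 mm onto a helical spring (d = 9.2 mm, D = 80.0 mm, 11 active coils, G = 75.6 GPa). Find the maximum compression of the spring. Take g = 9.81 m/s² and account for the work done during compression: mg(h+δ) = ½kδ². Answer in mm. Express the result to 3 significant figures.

26.1 mm

k = Gd⁴/(8D³N_a) = (75.6×10³)(9.2⁴)/(8·80.0³·11) = 12.02 N/mm
W = mg = 3.5 × 9.81 = 34.335 N
½kδ² − Wδ − Wh = 0 → δ = (W + √(W² + 2kWh))/k
δ = (34.335 + √(1178.9 + 77179))/12.02 = (34.335 + 279.92)/12.02 = 26.144 mm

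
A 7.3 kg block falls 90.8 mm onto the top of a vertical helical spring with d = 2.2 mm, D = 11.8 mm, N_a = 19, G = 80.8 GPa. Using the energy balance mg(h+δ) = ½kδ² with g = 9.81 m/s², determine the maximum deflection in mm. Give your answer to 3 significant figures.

k = Gd⁴/(8D³N_a) = (80.8×10³)(2.2⁴)/(8·11.8³·19) = 7.579 N/mm
W = mg = 7.3 × 9.81 = 71.613 N
½kδ² − Wδ − Wh = 0 → δ = (W + √(W² + 2kWh))/k
δ = (71.613 + √(5128.4 + 98564.4))/7.579 = (71.613 + 322.01)/7.579 = 51.936 mm

51.9 mm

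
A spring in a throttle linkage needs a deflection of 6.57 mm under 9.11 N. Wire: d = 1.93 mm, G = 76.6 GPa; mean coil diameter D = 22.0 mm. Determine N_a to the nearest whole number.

9

Required rate k = F/δ = 9.11/6.57 = 1.3866 N/mm
N_a = Gd⁴/(8D³k) = (76.6×10³ × 1.93⁴)/(8 × 22.0³ × 1.3866)
    = 1.06282e+06 / 118117 = 8.998 → 9 coils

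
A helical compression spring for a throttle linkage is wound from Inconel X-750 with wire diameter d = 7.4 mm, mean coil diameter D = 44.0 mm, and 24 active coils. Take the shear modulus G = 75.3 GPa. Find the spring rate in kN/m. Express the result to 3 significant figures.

k = Gd⁴/(8D³N_a) = (75.3×10³ × 7.4⁴) / (8 × 44.0³ × 24)
  = 2.25799e+08 / 1.63553e+07 = 13.806 N/mm

13.8 kN/m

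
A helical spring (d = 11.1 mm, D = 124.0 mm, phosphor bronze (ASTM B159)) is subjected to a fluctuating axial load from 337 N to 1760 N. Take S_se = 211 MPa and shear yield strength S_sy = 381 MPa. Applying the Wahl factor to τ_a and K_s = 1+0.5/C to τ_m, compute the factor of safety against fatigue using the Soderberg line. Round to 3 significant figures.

C = D/d = 124.0/11.1 = 11.1712; K_W = (4C−1)/(4C−4)+0.615/C = 1.1288; K_s = 1+0.5/C = 1.0448
F_a = (F_max−F_min)/2 = 711.5 N; F_m = (F_max+F_min)/2 = 1048.5 N
τ_a = K_W·8F_aD/(πd³) = 1.1288 × 164.27 = 185.43 MPa
τ_m = K_s·8F_mD/(πd³) = 1.0448 × 242.08 = 252.92 MPa
Soderberg: 1/n_f = τ_a/S_se + τ_m/S_sy = 185.43/211 + 252.92/381 = 0.87882 + 0.66382 = 1.5426
n_f = 1/1.5426 = 0.6482

0.648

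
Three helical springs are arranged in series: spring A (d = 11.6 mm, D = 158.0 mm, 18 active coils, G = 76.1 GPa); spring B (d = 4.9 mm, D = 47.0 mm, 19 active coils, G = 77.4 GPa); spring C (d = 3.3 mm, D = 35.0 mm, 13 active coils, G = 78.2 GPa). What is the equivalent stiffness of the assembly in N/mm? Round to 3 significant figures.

k_A = Gd⁴/(8D³N_a) = (76.1×10³)(11.6⁴)/(8·158.0³·18) = 2.426 N/mm
k_B = Gd⁴/(8D³N_a) = (77.4×10³)(4.9⁴)/(8·47.0³·19) = 2.8274 N/mm
k_C = Gd⁴/(8D³N_a) = (78.2×10³)(3.3⁴)/(8·35.0³·13) = 2.0798 N/mm
Series: 1/k_eq = 1/2.426 + 1/2.8274 + 1/2.0798 = 1.2467; k_eq = 0.80212 N/mm

0.802 N/mm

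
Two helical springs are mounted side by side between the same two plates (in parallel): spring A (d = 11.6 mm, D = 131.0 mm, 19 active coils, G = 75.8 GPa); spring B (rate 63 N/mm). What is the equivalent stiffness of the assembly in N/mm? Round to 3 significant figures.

k_A = Gd⁴/(8D³N_a) = (75.8×10³)(11.6⁴)/(8·131.0³·19) = 4.0165 N/mm
Parallel: k_eq = 4.0165 + 63 = 67.016 N/mm

67.0 N/mm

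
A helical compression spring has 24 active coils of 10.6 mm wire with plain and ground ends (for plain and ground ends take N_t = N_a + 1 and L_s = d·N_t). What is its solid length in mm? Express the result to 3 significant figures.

265 mm

plain and ground ends: N_t = N_a + 1 = 24 + 1 = 25
L_s = d·N_t = 10.6 × 25 = 265 mm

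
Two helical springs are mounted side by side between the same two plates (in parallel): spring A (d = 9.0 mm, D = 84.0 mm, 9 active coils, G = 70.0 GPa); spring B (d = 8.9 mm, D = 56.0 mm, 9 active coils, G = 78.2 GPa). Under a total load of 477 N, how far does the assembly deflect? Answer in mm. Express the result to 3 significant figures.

k_A = Gd⁴/(8D³N_a) = (70.0×10³)(9.0⁴)/(8·84.0³·9) = 10.762 N/mm
k_B = Gd⁴/(8D³N_a) = (78.2×10³)(8.9⁴)/(8·56.0³·9) = 38.803 N/mm
Parallel: k_eq = 10.762 + 38.803 = 49.566 N/mm
δ = F/k_eq = 477/49.566 = 9.6236 mm

9.62 mm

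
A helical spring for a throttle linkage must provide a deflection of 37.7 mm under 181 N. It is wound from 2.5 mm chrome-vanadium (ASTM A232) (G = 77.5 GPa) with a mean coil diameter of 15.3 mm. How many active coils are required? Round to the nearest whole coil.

Required rate k = F/δ = 181/37.7 = 4.8011 N/mm
N_a = Gd⁴/(8D³k) = (77.5×10³ × 2.5⁴)/(8 × 15.3³ × 4.8011)
    = 3.02734e+06 / 137563 = 22.01 → 22 coils

22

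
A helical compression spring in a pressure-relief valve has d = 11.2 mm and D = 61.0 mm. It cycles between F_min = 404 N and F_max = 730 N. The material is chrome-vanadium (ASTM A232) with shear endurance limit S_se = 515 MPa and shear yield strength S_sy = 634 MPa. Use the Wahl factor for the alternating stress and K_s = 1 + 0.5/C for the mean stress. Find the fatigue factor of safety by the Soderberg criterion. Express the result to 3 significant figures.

6.54

C = D/d = 61.0/11.2 = 5.4464; K_W = (4C−1)/(4C−4)+0.615/C = 1.2816; K_s = 1+0.5/C = 1.0918
F_a = (F_max−F_min)/2 = 163 N; F_m = (F_max+F_min)/2 = 567 N
τ_a = K_W·8F_aD/(πd³) = 1.2816 × 18.022 = 23.097 MPa
τ_m = K_s·8F_mD/(πd³) = 1.0918 × 62.69 = 68.445 MPa
Soderberg: 1/n_f = τ_a/S_se + τ_m/S_sy = 23.097/515 + 68.445/634 = 0.04485 + 0.10796 = 0.15281
n_f = 1/0.15281 = 6.544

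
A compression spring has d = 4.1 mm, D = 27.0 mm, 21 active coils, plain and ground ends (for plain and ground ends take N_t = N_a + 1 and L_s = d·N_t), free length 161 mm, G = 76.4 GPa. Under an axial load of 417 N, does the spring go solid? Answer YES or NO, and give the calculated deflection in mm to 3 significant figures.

NO, δ = 63.9 mm

k = Gd⁴/(8D³N_a) = (76.4×10³)(4.1⁴)/(8·27.0³·21) = 6.5287 N/mm
N_t = 22; L_s = 4.1·22 = 90.2 mm; δ_solid = L₀ − L_s = 161 − 90.2 = 70.8 mm
δ = F/k = 417/6.5287 = 63.872 mm
δ < δ_solid → spring does not go solid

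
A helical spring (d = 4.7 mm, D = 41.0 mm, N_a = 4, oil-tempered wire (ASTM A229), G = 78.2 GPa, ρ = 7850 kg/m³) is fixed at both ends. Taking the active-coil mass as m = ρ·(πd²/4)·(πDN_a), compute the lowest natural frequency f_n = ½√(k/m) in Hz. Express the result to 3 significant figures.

248 Hz

k = Gd⁴/(8D³N_a) = (78.2×10³)(4.7⁴)/(8·41.0³·4) = 17.302 N/mm = 17302 N/m
Wire length L = πDN_a = π·41.0·4 = 515.22 mm
m = ρ·(πd²/4)·L = 7850 × 17.349×10⁻⁶ m² × 0.51522 m = 0.07017 kg
f_n = ½√(k/m) = 0.5·√(17302/0.07017) = 0.5·√(2.4657e+05) = 248.28 Hz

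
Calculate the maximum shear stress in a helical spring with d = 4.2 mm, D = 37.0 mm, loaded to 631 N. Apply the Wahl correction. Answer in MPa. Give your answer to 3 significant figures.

936 MPa

Spring index C = D/d = 37.0/4.2 = 8.8095
K_W = (4C−1)/(4C−4) + 0.615/C = 34.238/31.238 + 0.0698 = 1.1658
τ₀ = 8FD/(πd³) = 8·631·37.0/(π·4.2³) = 186776/232.75 = 802.46 MPa
τ_max = K·τ₀ = 1.1658 × 802.46 = 935.55 MPa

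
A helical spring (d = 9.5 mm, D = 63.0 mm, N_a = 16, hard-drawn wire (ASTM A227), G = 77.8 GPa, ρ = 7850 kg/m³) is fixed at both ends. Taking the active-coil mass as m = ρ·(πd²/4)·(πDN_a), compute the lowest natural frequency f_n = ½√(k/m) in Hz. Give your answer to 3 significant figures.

k = Gd⁴/(8D³N_a) = (77.8×10³)(9.5⁴)/(8·63.0³·16) = 19.799 N/mm = 19799 N/m
Wire length L = πDN_a = π·63.0·16 = 3166.7 mm
m = ρ·(πd²/4)·L = 7850 × 70.882×10⁻⁶ m² × 3.1667 m = 1.762 kg
f_n = ½√(k/m) = 0.5·√(19799/1.762) = 0.5·√(11236) = 53.001 Hz

53.0 Hz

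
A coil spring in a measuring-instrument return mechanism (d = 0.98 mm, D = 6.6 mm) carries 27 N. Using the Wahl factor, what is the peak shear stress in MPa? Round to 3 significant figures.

Spring index C = D/d = 6.6/0.98 = 6.7347
K_W = (4C−1)/(4C−4) + 0.615/C = 25.939/22.939 + 0.0913 = 1.2221
τ₀ = 8FD/(πd³) = 8·27·6.6/(π·0.98³) = 1425.6/2.9568 = 482.14 MPa
τ_max = K·τ₀ = 1.2221 × 482.14 = 589.22 MPa

589 MPa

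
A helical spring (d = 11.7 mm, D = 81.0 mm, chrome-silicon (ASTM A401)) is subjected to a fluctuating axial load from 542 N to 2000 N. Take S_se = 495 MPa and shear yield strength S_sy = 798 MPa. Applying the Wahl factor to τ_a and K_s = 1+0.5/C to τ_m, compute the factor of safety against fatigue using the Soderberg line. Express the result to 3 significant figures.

2.22

C = D/d = 81.0/11.7 = 6.9231; K_W = (4C−1)/(4C−4)+0.615/C = 1.2155; K_s = 1+0.5/C = 1.0722
F_a = (F_max−F_min)/2 = 729 N; F_m = (F_max+F_min)/2 = 1271 N
τ_a = K_W·8F_aD/(πd³) = 1.2155 × 93.885 = 114.11 MPa
τ_m = K_s·8F_mD/(πd³) = 1.0722 × 163.69 = 175.51 MPa
Soderberg: 1/n_f = τ_a/S_se + τ_m/S_sy = 114.11/495 + 175.51/798 = 0.23053 + 0.21994 = 0.45047
n_f = 1/0.45047 = 2.22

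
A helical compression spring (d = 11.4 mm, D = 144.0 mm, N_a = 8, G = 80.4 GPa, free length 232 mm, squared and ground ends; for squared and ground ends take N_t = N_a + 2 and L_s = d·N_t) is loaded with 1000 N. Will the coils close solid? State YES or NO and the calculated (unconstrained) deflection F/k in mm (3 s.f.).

YES, δ = 141 mm

k = Gd⁴/(8D³N_a) = (80.4×10³)(11.4⁴)/(8·144.0³·8) = 7.1057 N/mm
N_t = 10; L_s = 11.4·10 = 114 mm; δ_solid = L₀ − L_s = 232 − 114 = 118 mm
δ = F/k = 1000/7.1057 = 140.73 mm
δ ≥ δ_solid → spring goes solid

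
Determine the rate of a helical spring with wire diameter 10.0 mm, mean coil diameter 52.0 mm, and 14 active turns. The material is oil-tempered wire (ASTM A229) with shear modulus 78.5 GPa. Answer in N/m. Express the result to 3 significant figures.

k = Gd⁴/(8D³N_a) = (78.5×10³ × 10.0⁴) / (8 × 52.0³ × 14)
  = 7.85e+08 / 1.57481e+07 = 49.847 N/mm = 49847 N/m

49800 N/m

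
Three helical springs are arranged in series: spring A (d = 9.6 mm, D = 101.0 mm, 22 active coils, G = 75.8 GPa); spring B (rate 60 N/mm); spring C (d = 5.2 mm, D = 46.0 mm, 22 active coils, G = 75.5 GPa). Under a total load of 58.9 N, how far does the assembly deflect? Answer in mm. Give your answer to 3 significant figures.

k_A = Gd⁴/(8D³N_a) = (75.8×10³)(9.6⁴)/(8·101.0³·22) = 3.5504 N/mm
k_C = Gd⁴/(8D³N_a) = (75.5×10³)(5.2⁴)/(8·46.0³·22) = 3.2224 N/mm
Series: 1/k_eq = 1/3.5504 + 1/60 + 1/3.2224 = 0.60866; k_eq = 1.643 N/mm
δ = F/k_eq = 58.9/1.643 = 35.85 mm

35.8 mm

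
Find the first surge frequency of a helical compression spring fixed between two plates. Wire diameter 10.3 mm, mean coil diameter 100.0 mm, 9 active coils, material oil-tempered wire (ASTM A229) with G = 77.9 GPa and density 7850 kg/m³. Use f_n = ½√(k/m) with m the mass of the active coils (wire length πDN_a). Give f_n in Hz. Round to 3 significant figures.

k = Gd⁴/(8D³N_a) = (77.9×10³)(10.3⁴)/(8·100.0³·9) = 12.177 N/mm = 12177 N/m
Wire length L = πDN_a = π·100.0·9 = 2827.4 mm
m = ρ·(πd²/4)·L = 7850 × 83.323×10⁻⁶ m² × 2.8274 m = 1.8494 kg
f_n = ½√(k/m) = 0.5·√(12177/1.8494) = 0.5·√(6584.6) = 40.573 Hz

40.6 Hz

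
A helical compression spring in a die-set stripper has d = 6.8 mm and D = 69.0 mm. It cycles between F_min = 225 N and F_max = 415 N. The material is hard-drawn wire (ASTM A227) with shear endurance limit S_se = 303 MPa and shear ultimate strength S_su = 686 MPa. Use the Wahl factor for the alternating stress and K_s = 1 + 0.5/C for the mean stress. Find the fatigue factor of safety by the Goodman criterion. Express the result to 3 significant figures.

C = D/d = 69.0/6.8 = 10.1471; K_W = (4C−1)/(4C−4)+0.615/C = 1.1426; K_s = 1+0.5/C = 1.0493
F_a = (F_max−F_min)/2 = 95 N; F_m = (F_max+F_min)/2 = 320 N
τ_a = K_W·8F_aD/(πd³) = 1.1426 × 53.087 = 60.657 MPa
τ_m = K_s·8F_mD/(πd³) = 1.0493 × 178.82 = 187.63 MPa
Goodman: 1/n_f = τ_a/S_se + τ_m/S_su = 60.657/303 + 187.63/686 = 0.20019 + 0.27351 = 0.4737
n_f = 1/0.4737 = 2.111

2.11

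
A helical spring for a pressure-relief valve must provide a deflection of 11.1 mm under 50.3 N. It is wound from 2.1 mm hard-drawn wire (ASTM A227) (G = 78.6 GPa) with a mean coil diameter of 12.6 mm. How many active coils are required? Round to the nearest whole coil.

Required rate k = F/δ = 50.3/11.1 = 4.5315 N/mm
N_a = Gd⁴/(8D³k) = (78.6×10³ × 2.1⁴)/(8 × 12.6³ × 4.5315)
    = 1.52862e+06 / 72518.1 = 21.08 → 21 coils

21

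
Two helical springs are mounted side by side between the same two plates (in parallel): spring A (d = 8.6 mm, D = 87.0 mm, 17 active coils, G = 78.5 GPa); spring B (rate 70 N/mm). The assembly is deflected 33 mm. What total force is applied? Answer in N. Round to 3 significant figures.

2470 N

k_A = Gd⁴/(8D³N_a) = (78.5×10³)(8.6⁴)/(8·87.0³·17) = 4.7948 N/mm
Parallel: k_eq = 4.7948 + 70 = 74.795 N/mm
F = k_eq·δ = 74.795·33 = 2468.2 N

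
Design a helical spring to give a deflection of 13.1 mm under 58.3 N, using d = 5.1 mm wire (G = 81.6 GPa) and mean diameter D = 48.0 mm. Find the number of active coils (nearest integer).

14

Required rate k = F/δ = 58.3/13.1 = 4.4504 N/mm
N_a = Gd⁴/(8D³k) = (81.6×10³ × 5.1⁴)/(8 × 48.0³ × 4.4504)
    = 5.5204e+07 / 3.93741e+06 = 14.02 → 14 coils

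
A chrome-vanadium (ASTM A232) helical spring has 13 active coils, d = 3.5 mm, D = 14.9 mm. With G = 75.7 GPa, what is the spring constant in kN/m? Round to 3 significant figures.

33.0 kN/m

k = Gd⁴/(8D³N_a) = (75.7×10³ × 3.5⁴) / (8 × 14.9³ × 13)
  = 1.13597e+07 / 344027 = 33.02 N/mm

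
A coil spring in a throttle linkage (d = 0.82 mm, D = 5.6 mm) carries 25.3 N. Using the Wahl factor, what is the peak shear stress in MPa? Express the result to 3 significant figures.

Spring index C = D/d = 5.6/0.82 = 6.8293
K_W = (4C−1)/(4C−4) + 0.615/C = 26.317/23.317 + 0.0901 = 1.2187
τ₀ = 8FD/(πd³) = 8·25.3·5.6/(π·0.82³) = 1133.44/1.7322 = 654.35 MPa
τ_max = K·τ₀ = 1.2187 × 654.35 = 797.46 MPa

797 MPa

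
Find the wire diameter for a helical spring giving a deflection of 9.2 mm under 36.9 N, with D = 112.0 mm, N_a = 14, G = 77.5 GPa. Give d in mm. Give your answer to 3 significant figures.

9.50 mm

Required rate k = F/δ = 36.9/9.2 = 4.0109 N/mm
d = (8D³N_a·k / G)^(1/4) = (8·112.0³·14·4.0109 / (77.5×10³))^0.25
  = (8143.5)^0.25 = 9.4995 mm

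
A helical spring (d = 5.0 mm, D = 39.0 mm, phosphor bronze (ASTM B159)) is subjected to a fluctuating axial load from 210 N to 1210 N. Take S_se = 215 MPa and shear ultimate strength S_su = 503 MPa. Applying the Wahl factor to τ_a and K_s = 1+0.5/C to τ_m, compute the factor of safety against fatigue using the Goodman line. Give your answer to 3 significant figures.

0.295

C = D/d = 39.0/5.0 = 7.8000; K_W = (4C−1)/(4C−4)+0.615/C = 1.1891; K_s = 1+0.5/C = 1.0641
F_a = (F_max−F_min)/2 = 500 N; F_m = (F_max+F_min)/2 = 710 N
τ_a = K_W·8F_aD/(πd³) = 1.1891 × 397.25 = 472.39 MPa
τ_m = K_s·8F_mD/(πd³) = 1.0641 × 564.1 = 600.26 MPa
Goodman: 1/n_f = τ_a/S_se + τ_m/S_su = 472.39/215 + 600.26/503 = 2.19715 + 1.19335 = 3.3905
n_f = 1/3.3905 = 0.2949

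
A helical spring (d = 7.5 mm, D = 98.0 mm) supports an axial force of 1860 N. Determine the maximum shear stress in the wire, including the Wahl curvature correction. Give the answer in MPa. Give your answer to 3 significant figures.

Spring index C = D/d = 98.0/7.5 = 13.0667
K_W = (4C−1)/(4C−4) + 0.615/C = 51.267/48.267 + 0.0471 = 1.1092
τ₀ = 8FD/(πd³) = 8·1860·98.0/(π·7.5³) = 1.45824e+06/1325.4 = 1100.3 MPa
τ_max = K·τ₀ = 1.1092 × 1100.3 = 1220.4 MPa

1220 MPa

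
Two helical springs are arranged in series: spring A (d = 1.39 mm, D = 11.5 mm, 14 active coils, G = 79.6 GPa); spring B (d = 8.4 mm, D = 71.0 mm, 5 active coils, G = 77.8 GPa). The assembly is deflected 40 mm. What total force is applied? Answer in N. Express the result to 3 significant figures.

65.6 N

k_A = Gd⁴/(8D³N_a) = (79.6×10³)(1.39⁴)/(8·11.5³·14) = 1.7445 N/mm
k_B = Gd⁴/(8D³N_a) = (77.8×10³)(8.4⁴)/(8·71.0³·5) = 27.056 N/mm
Series: 1/k_eq = 1/1.7445 + 1/27.056 = 0.6102; k_eq = 1.6388 N/mm
F = k_eq·δ = 1.6388·40 = 65.552 N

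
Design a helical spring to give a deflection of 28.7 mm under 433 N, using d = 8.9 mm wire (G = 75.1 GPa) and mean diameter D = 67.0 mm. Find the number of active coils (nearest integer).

13

Required rate k = F/δ = 433/28.7 = 15.087 N/mm
N_a = Gd⁴/(8D³k) = (75.1×10³ × 8.9⁴)/(8 × 67.0³ × 15.087)
    = 4.71194e+08 / 3.63012e+07 = 12.98 → 13 coils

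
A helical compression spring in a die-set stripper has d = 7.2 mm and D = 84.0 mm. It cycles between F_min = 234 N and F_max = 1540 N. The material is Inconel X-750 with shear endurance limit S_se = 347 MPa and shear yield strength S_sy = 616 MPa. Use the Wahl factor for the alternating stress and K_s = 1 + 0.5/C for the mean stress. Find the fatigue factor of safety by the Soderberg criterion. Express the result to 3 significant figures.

C = D/d = 84.0/7.2 = 11.6667; K_W = (4C−1)/(4C−4)+0.615/C = 1.1230; K_s = 1+0.5/C = 1.0429
F_a = (F_max−F_min)/2 = 653 N; F_m = (F_max+F_min)/2 = 887 N
τ_a = K_W·8F_aD/(πd³) = 1.1230 × 374.23 = 420.27 MPa
τ_m = K_s·8F_mD/(πd³) = 1.0429 × 508.33 = 530.12 MPa
Soderberg: 1/n_f = τ_a/S_se + τ_m/S_sy = 420.27/347 + 530.12/616 = 1.21114 + 0.86058 = 2.0717
n_f = 1/2.0717 = 0.4827

0.483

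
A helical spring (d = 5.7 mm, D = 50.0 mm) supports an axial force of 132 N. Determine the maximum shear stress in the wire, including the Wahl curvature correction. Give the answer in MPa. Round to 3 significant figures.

Spring index C = D/d = 50.0/5.7 = 8.7719
K_W = (4C−1)/(4C−4) + 0.615/C = 34.088/31.088 + 0.0701 = 1.1666
τ₀ = 8FD/(πd³) = 8·132·50.0/(π·5.7³) = 52800/581.8 = 90.753 MPa
τ_max = K·τ₀ = 1.1666 × 90.753 = 105.87 MPa

106 MPa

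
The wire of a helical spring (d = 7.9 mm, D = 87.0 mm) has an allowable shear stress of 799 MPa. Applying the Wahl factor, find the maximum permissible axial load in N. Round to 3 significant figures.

1570 N

C = D/d = 87.0/7.9 = 11.0127
K_W = (4C−1)/(4C−4) + 0.615/C = 43.051/40.051 + 0.0558 = 1.1308
τ_max = K·8FD/(πd³) → F_max = τ_allow·πd³/(8DK)
F_max = 799·π·7.9³/(8·87.0·1.1308) = 1.2376e+06/787 = 1572.5 N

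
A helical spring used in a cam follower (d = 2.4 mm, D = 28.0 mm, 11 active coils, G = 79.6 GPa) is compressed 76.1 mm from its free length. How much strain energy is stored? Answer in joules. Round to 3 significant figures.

3.96 J

k = Gd⁴/(8D³N_a) = (79.6×10³)(2.4⁴)/(8·28.0³·11) = 1.3671 N/mm
U = ½kδ² = 0.5 × 1.3671 × 76.1² = 3958.6 N·mm = 3.9586 J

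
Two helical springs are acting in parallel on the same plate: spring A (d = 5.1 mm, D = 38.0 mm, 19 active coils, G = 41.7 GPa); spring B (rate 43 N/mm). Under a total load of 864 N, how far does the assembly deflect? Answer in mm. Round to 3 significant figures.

18.6 mm

k_A = Gd⁴/(8D³N_a) = (41.7×10³)(5.1⁴)/(8·38.0³·19) = 3.3824 N/mm
Parallel: k_eq = 3.3824 + 43 = 46.382 N/mm
δ = F/k_eq = 864/46.382 = 18.628 mm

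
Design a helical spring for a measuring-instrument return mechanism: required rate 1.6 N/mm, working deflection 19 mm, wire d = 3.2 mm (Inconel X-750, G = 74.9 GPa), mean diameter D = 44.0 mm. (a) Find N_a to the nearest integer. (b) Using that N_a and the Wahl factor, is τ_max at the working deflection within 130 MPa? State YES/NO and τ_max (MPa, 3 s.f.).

N_a = Gd⁴/(8D³k) = (74.9×10³)(3.2⁴)/(8·44.0³·1.6) = 7.203 → N_a = 7
Actual rate k = Gd⁴/(8D³·7) = 1.6464 N/mm
Working load F = kδ = 1.6464·19 = 31.282 N
C = 44.0/3.2 = 13.7500; K_W = (4C−1)/(4C−4)+0.615/C = 1.1036
τ_max = K_W·8FD/(πd³) = 1.1036·106.96 = 118.04 MPa
τ_max ≤ 130 MPa → acceptable

(a) 7 coils; (b) YES, τ_max = 118 MPa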